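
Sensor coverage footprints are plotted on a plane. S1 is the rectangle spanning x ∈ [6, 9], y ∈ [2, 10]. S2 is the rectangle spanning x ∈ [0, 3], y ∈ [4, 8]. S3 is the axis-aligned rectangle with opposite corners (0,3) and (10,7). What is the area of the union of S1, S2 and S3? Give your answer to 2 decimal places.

By inclusion–exclusion:
Individual areas: |S1| = 24, |S2| = 12, |S3| = 40.
|S1∩S2| = 0 (no overlap).
|S1∩S3|: x∈[6,9], y∈[3,7] → 3·4 = 12.
|S2∩S3|: x∈[0,3], y∈[4,7] → 3·3 = 9.
|S1∩S2∩S3| = 0.
|S1 ∪ S2 ∪ S3| = 76 − 21 + 0 = 55.00.

55.00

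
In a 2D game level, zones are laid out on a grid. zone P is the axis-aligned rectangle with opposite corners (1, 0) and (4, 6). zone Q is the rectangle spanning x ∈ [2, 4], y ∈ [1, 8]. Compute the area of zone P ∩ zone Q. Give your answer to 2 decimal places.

10.00

|zone P∩zone Q|: x∈[2,4], y∈[1,6] → 2·5 = 10.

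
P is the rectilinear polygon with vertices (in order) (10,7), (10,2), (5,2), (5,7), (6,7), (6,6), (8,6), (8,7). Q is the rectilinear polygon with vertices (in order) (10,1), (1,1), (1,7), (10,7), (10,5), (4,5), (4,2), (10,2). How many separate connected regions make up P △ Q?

P △ Q splits into 2 disjoint pieces (area 41, area 2).

2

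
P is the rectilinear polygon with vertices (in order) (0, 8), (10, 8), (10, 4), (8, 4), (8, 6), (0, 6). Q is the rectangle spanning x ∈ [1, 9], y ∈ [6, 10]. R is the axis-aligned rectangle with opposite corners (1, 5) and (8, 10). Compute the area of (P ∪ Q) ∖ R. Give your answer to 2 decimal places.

12.00

|P ∪ Q| = 40.
|(P ∪ Q) ∩ R| = 28.
|(P ∪ Q) ∖ R| = 40 − 28 = 12.00.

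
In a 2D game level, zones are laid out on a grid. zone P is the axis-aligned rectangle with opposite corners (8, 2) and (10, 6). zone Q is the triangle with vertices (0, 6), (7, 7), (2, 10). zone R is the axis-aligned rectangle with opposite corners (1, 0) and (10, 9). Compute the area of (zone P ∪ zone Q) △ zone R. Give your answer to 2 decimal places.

|zone P ∪ zone Q| = 21.
|(zone P ∪ zone Q) ∩ zone R| = 18.9881.
|(zone P ∪ zone Q) △ zone R| = 21 + 81 − 37.9762 = 64.02.

64.02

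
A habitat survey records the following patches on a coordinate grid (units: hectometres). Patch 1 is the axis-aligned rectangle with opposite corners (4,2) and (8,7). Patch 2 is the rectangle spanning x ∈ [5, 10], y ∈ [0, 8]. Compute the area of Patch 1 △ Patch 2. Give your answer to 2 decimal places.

|Patch 1∩Patch 2|: x∈[5,8], y∈[2,7] → 3·5 = 15.
|Patch 1 △ Patch 2| = |Patch 1| + |Patch 2| − 2·|Patch 1∩Patch 2| = 20 + 40 − 30 = 30.00.

30.00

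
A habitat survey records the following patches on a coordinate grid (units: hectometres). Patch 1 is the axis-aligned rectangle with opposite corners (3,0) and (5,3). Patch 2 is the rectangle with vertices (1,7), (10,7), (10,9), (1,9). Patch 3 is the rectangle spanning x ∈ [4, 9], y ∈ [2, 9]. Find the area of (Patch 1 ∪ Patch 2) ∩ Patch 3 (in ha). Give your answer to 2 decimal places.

11.00

|Patch 1 ∪ Patch 2| = 24.
|(Patch 1 ∪ Patch 2) ∩ Patch 3| = 11.00.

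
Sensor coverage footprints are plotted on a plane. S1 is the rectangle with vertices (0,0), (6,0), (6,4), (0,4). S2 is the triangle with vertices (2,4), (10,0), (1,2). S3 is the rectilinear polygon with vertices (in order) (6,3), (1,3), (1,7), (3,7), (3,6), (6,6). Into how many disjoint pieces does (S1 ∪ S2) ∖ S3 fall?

1

(S1 ∪ S2) ∖ S3 is a single connected region.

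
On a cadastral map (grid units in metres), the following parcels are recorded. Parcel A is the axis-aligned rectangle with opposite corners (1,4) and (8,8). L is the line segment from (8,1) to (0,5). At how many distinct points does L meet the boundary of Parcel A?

The segment meets the boundary at (1,4.5), (2,4).

2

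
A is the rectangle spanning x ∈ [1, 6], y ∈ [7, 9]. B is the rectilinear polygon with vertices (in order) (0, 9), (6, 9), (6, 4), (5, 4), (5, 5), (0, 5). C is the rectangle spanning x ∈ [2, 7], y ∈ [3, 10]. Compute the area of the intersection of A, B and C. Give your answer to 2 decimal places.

8.00

The intersection is the polygon with vertices (2,7), (2,9), (6,9), (6,7).
By the shoelace formula its area is 8.00.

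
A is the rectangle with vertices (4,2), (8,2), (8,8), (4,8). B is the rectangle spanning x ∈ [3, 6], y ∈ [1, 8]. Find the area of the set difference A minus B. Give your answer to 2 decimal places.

12.00

|A∩B|: x∈[4,6], y∈[2,8] → 2·6 = 12.
|A| = 24.
|A ∖ B| = |A| − |A∩B| = 24 − 12 = 12.00.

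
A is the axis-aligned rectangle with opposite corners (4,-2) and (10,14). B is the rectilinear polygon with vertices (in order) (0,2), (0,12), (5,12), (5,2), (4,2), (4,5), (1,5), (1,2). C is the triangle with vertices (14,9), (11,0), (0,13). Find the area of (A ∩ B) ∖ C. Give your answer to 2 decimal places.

5.97

|A ∩ B| = 10.
|(A ∩ B) ∩ C| = 4.0325.
|(A ∩ B) ∖ C| = 10 − 4.0325 = 5.97.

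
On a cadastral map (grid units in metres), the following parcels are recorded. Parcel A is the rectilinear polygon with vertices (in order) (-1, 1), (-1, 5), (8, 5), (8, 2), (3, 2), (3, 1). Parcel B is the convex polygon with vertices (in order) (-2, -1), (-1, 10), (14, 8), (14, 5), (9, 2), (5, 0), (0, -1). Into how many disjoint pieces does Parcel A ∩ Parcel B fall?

1

Parcel A ∩ Parcel B is a single connected region.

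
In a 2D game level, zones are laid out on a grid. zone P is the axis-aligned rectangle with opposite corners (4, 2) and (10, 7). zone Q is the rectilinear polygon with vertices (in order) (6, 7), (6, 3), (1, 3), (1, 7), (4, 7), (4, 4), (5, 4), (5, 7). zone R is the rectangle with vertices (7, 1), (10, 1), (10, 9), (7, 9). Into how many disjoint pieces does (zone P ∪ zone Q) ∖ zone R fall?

(zone P ∪ zone Q) ∖ zone R is a single connected region.

1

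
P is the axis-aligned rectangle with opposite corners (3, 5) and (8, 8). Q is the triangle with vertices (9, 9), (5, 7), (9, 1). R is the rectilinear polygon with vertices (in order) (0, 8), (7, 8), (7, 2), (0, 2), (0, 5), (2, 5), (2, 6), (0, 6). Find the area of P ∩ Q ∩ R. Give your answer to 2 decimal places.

The intersection is the polygon with vertices (6.333,5), (5,7), (7,8), (7,5).
By the shoelace formula its area is 3.67.

3.67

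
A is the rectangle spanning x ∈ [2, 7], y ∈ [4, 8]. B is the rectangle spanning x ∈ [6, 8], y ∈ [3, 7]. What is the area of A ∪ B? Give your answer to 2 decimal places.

By inclusion–exclusion:
Individual areas: |A| = 20, |B| = 8.
|A∩B|: x∈[6,7], y∈[4,7] → 1·3 = 3.
|A ∪ B| = 28 − 3 = 25.00.

25.00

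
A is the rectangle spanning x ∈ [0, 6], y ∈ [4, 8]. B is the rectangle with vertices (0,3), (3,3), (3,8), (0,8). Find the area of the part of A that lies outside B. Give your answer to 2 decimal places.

|A∩B|: x∈[0,3], y∈[4,8] → 3·4 = 12.
|A| = 24.
|A ∖ B| = |A| − |A∩B| = 24 − 12 = 12.00.

12.00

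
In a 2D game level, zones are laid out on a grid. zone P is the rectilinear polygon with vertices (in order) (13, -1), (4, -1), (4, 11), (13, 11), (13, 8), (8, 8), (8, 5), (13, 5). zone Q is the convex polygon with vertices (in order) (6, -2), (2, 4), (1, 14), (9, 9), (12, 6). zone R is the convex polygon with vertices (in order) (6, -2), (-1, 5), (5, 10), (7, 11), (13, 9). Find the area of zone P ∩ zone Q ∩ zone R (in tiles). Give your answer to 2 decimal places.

48.02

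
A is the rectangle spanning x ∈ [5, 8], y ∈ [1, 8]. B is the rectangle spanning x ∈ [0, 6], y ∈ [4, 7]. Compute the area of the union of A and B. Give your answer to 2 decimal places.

36.00

By inclusion–exclusion:
Individual areas: |A| = 21, |B| = 18.
|A∩B|: x∈[5,6], y∈[4,7] → 1·3 = 3.
|A ∪ B| = 39 − 3 = 36.00.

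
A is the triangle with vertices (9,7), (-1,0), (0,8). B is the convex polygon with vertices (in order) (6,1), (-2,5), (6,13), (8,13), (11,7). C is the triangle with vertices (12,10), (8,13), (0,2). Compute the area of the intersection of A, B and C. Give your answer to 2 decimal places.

10.38

The intersection is the polygon with vertices (1.067,3.467), (4.037,7.551), (7.714,7.143), (1.714,3.143).
By the shoelace formula its area is 10.38.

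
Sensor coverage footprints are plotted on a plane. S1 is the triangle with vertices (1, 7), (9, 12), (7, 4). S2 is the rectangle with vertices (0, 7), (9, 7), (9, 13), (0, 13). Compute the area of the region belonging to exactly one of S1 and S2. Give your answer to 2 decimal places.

47.25

|S1| = 27, |S2| = 54, |S1∩S2| = 16.875.
|S1 △ S2| = |S1| + |S2| − 2·|S1∩S2| = 27 + 54 − 33.75 = 47.25.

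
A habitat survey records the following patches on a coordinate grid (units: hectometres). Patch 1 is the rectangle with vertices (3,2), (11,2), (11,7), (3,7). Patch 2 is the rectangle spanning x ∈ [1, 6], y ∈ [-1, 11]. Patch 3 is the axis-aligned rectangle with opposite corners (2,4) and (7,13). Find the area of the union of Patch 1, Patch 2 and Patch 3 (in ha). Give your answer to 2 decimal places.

By inclusion–exclusion:
Individual areas: |Patch 1| = 40, |Patch 2| = 60, |Patch 3| = 45.
|Patch 1∩Patch 2|: x∈[3,6], y∈[2,7] → 3·5 = 15.
|Patch 1∩Patch 3|: x∈[3,7], y∈[4,7] → 4·3 = 12.
|Patch 2∩Patch 3|: x∈[2,6], y∈[4,11] → 4·7 = 28.
|Patch 1∩Patch 2∩Patch 3| = 9.
|Patch 1 ∪ Patch 2 ∪ Patch 3| = 145 − 55 + 9 = 99.00.

99.00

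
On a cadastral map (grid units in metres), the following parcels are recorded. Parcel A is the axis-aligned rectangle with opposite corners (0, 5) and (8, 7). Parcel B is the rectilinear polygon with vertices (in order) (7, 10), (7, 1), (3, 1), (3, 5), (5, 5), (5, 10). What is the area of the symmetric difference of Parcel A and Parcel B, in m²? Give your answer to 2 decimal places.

34.00

|Parcel A| = 16, |Parcel B| = 26, |Parcel A∩Parcel B| = 4.
|Parcel A △ Parcel B| = |Parcel A| + |Parcel B| − 2·|Parcel A∩Parcel B| = 16 + 26 − 8 = 34.00.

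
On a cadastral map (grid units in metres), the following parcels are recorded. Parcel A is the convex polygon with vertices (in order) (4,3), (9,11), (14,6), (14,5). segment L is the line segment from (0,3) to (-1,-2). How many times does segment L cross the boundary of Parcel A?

The segment lies entirely outside Parcel A and never meets its boundary.

0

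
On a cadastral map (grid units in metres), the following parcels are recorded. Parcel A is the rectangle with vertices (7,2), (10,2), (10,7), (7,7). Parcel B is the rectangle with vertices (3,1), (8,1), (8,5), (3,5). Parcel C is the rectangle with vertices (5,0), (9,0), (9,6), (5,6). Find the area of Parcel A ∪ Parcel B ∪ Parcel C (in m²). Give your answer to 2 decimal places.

39.00

By inclusion–exclusion:
Individual areas: |Parcel A| = 15, |Parcel B| = 20, |Parcel C| = 24.
|Parcel A∩Parcel B|: x∈[7,8], y∈[2,5] → 1·3 = 3.
|Parcel A∩Parcel C|: x∈[7,9], y∈[2,6] → 2·4 = 8.
|Parcel B∩Parcel C|: x∈[5,8], y∈[1,5] → 3·4 = 12.
|Parcel A∩Parcel B∩Parcel C| = 3.
|Parcel A ∪ Parcel B ∪ Parcel C| = 59 − 23 + 3 = 39.00.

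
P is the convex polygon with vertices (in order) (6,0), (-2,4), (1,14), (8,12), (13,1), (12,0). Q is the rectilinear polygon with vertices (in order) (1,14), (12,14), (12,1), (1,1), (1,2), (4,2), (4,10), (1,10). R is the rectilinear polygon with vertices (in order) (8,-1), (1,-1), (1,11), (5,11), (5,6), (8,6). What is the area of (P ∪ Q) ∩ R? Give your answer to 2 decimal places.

|P ∪ Q| = 168.6.
|(P ∪ Q) ∩ R| = 57.75.

57.75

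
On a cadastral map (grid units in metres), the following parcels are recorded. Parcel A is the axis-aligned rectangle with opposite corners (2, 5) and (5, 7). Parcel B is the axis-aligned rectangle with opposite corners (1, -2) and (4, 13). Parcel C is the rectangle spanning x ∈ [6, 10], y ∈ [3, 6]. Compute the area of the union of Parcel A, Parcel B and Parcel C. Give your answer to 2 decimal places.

By inclusion–exclusion:
Individual areas: |Parcel A| = 6, |Parcel B| = 45, |Parcel C| = 12.
|Parcel A∩Parcel B|: x∈[2,4], y∈[5,7] → 2·2 = 4.
|Parcel A∩Parcel C| = 0 (no overlap).
|Parcel B∩Parcel C| = 0 (no overlap).
|Parcel A∩Parcel B∩Parcel C| = 0.
|Parcel A ∪ Parcel B ∪ Parcel C| = 63 − 4 + 0 = 59.00.

59.00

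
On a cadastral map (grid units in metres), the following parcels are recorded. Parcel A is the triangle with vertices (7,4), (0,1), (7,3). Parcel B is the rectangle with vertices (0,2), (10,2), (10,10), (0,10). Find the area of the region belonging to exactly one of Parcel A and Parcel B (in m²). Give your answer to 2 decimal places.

77.67

|Parcel A| = 3.5, |Parcel B| = 80, |Parcel A∩Parcel B| = 2.9167.
|Parcel A △ Parcel B| = |Parcel A| + |Parcel B| − 2·|Parcel A∩Parcel B| = 3.5 + 80 − 5.8333 = 77.67.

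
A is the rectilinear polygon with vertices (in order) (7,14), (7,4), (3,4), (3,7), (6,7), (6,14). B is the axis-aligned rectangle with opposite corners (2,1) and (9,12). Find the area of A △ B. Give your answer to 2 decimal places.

|A| = 19, |B| = 77, |A∩B| = 17.
|A △ B| = |A| + |B| − 2·|A∩B| = 19 + 77 − 34 = 62.00.

62.00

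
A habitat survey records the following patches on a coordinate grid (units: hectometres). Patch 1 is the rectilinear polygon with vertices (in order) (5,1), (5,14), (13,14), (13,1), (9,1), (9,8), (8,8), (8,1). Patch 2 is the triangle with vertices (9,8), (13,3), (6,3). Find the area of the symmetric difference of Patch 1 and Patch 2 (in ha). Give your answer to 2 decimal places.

|Patch 1| = 97, |Patch 2| = 17.5, |Patch 1∩Patch 2| = 13.3333.
|Patch 1 △ Patch 2| = |Patch 1| + |Patch 2| − 2·|Patch 1∩Patch 2| = 97 + 17.5 − 26.6667 = 87.83.

87.83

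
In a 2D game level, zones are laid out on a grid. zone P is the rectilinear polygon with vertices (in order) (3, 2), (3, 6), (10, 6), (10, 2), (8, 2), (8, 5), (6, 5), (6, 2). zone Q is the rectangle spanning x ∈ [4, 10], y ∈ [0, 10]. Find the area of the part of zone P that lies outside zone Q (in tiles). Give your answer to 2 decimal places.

4.00

|zone P| = 22, |zone P∩zone Q| = 18.
|zone P ∖ zone Q| = |zone P| − |zone P∩zone Q| = 22 − 18 = 4.00.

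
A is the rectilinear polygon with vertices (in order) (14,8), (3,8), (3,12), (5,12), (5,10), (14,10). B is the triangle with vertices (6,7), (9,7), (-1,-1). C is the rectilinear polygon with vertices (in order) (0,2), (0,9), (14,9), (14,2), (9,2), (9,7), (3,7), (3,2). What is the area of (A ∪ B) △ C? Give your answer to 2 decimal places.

81.89

|A ∪ B| = 38.
|(A ∪ B) ∩ C| = 12.0554.
|(A ∪ B) △ C| = 38 + 68 − 24.1107 = 81.89.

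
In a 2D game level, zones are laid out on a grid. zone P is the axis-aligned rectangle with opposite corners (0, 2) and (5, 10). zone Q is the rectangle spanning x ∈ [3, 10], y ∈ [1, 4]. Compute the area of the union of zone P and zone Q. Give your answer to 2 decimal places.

By inclusion–exclusion:
Individual areas: |zone P| = 40, |zone Q| = 21.
|zone P∩zone Q|: x∈[3,5], y∈[2,4] → 2·2 = 4.
|zone P ∪ zone Q| = 61 − 4 = 57.00.

57.00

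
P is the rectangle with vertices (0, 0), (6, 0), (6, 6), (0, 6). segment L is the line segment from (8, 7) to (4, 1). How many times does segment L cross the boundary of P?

1

The segment meets the boundary at (6,4).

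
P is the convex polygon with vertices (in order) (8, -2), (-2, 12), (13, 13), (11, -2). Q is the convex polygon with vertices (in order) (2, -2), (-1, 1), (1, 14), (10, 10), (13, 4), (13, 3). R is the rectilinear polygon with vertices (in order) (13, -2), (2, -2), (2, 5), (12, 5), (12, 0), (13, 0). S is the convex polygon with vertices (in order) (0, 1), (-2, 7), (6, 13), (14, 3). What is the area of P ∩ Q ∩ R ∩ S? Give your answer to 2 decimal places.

The intersection is the polygon with vertices (3,5), (11.933,5), (11.621,2.66), (5.315,1.759).
By the shoelace formula its area is 21.71.

21.71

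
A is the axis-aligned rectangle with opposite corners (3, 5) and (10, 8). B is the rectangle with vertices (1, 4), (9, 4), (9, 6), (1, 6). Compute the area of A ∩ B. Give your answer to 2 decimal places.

6.00

|A∩B|: x∈[3,9], y∈[5,6] → 6·1 = 6.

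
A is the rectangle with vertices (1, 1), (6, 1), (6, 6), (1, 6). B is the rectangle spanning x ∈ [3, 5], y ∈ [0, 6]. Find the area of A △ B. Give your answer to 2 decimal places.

|A∩B|: x∈[3,5], y∈[1,6] → 2·5 = 10.
|A △ B| = |A| + |B| − 2·|A∩B| = 25 + 12 − 20 = 17.00.

17.00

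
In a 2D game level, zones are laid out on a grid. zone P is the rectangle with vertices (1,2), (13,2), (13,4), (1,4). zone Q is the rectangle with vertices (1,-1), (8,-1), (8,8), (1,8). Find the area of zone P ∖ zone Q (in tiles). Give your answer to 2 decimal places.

10.00

|zone P∩zone Q|: x∈[1,8], y∈[2,4] → 7·2 = 14.
|zone P| = 24.
|zone P ∖ zone Q| = |zone P| − |zone P∩zone Q| = 24 − 14 = 10.00.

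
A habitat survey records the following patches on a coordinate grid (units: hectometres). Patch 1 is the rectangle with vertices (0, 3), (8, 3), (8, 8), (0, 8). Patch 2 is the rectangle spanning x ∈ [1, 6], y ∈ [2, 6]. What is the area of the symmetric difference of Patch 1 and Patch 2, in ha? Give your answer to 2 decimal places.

|Patch 1∩Patch 2|: x∈[1,6], y∈[3,6] → 5·3 = 15.
|Patch 1 △ Patch 2| = |Patch 1| + |Patch 2| − 2·|Patch 1∩Patch 2| = 40 + 20 − 30 = 30.00.

30.00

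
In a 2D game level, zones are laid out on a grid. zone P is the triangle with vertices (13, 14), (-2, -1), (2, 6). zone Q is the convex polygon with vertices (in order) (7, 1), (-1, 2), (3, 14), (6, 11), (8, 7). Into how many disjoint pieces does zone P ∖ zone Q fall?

2

zone P ∖ zone Q splits into 2 disjoint pieces (area 4.8167, area 1.7361).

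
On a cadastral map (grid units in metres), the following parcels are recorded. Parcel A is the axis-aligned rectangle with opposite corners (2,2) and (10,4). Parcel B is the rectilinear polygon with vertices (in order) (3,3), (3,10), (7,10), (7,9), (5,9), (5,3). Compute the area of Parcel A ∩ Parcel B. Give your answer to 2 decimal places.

2.00

The intersection is the polygon with vertices (5,4), (5,3), (3,3), (3,4).
By the shoelace formula its area is 2.00.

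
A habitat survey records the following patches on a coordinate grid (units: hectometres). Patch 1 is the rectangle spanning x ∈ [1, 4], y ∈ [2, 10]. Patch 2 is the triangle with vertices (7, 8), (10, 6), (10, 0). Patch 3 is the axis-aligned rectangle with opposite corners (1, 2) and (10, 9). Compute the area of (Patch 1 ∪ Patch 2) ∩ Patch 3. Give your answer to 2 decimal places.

29.25

|Patch 1 ∪ Patch 2| = 33.
|(Patch 1 ∪ Patch 2) ∩ Patch 3| = 29.25.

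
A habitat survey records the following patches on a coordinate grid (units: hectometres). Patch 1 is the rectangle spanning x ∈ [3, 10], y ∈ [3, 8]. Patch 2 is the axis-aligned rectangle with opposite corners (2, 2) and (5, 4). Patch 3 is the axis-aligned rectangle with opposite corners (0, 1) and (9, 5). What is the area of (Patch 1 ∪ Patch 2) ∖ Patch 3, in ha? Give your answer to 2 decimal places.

|Patch 1 ∪ Patch 2| = 39.
|(Patch 1 ∪ Patch 2) ∩ Patch 3| = 16.
|(Patch 1 ∪ Patch 2) ∖ Patch 3| = 39 − 16 = 23.00.

23.00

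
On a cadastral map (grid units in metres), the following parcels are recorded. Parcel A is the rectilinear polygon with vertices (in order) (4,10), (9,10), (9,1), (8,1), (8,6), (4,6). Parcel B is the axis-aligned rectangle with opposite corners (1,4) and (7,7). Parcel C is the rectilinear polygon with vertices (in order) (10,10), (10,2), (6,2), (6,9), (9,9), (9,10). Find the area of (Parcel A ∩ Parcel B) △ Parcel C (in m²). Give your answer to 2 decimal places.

30.00

|Parcel A ∩ Parcel B| = 3.
|(Parcel A ∩ Parcel B) ∩ Parcel C| = 1.
|(Parcel A ∩ Parcel B) △ Parcel C| = 3 + 29 − 2 = 30.00.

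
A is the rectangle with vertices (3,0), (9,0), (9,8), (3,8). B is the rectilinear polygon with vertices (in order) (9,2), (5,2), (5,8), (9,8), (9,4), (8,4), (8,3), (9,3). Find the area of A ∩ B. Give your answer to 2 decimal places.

23.00

The intersection is the polygon with vertices (9,2), (5,2), (5,8), (9,8), (9,4), (8,4), (8,3), (9,3).
By the shoelace formula its area is 23.00.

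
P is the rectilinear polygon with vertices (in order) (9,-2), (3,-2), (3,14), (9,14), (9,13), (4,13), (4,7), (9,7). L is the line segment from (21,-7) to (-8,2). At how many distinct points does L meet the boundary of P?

The segment meets the boundary at (3,-1.414), (4.889,-2).

2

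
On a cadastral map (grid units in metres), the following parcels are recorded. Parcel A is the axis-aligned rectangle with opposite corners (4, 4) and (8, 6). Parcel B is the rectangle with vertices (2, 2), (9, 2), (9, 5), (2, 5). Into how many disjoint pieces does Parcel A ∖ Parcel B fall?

Parcel A ∖ Parcel B is a single connected region.

1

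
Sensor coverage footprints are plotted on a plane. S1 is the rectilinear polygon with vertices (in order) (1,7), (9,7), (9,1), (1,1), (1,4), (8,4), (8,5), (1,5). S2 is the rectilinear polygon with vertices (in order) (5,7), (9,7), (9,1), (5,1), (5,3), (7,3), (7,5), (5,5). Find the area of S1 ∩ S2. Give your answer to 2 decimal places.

19.00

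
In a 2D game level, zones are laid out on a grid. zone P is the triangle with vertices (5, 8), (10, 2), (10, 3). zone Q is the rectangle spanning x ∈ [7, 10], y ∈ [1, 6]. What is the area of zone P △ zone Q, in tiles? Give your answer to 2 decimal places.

|zone P| = 2.5, |zone Q| = 15, |zone P∩zone Q| = 2.1.
|zone P △ zone Q| = |zone P| + |zone Q| − 2·|zone P∩zone Q| = 2.5 + 15 − 4.2 = 13.30.

13.30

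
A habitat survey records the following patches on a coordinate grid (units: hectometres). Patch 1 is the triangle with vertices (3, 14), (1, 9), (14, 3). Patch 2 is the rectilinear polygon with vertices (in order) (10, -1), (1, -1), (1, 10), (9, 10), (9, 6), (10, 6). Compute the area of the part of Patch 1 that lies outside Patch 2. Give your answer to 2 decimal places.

17.01

|Patch 1| = 38.5, |Patch 1∩Patch 2| = 21.4923.
|Patch 1 ∖ Patch 2| = |Patch 1| − |Patch 1∩Patch 2| = 38.5 − 21.4923 = 17.01.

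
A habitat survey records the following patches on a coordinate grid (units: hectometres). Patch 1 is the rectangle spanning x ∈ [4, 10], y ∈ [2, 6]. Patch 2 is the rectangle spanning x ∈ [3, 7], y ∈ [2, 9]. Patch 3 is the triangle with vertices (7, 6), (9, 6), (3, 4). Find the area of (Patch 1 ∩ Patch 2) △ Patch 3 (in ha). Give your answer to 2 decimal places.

11.50

|Patch 1 ∩ Patch 2| = 12.
|(Patch 1 ∩ Patch 2) ∩ Patch 3| = 1.25.
|(Patch 1 ∩ Patch 2) △ Patch 3| = 12 + 2 − 2.5 = 11.50.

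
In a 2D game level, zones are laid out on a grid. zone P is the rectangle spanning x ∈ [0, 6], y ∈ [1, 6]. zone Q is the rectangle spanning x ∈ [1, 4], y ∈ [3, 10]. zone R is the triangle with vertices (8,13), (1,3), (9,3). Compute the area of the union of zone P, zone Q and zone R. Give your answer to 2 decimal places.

By inclusion–exclusion:
Individual areas: |zone P| = 30, |zone Q| = 21, |zone R| = 40.
|zone P∩zone Q|: x∈[1,4], y∈[3,6] → 3·3 = 9.
|zone P∩zone R| = 11.85.
|zone Q∩zone R| = 6.4286.
|zone P∩zone Q∩zone R| = 5.85.
|zone P ∪ zone Q ∪ zone R| = 91 − 27.2786 + 5.85 = 69.57.

69.57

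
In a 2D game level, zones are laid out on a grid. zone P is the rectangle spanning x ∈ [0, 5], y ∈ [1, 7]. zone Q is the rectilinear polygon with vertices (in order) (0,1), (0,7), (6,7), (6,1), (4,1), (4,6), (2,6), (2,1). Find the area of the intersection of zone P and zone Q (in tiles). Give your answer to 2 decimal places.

The intersection is the polygon with vertices (5,1), (4,1), (4,6), (2,6), (2,1), (0,1), (0,7), (5,7).
By the shoelace formula its area is 20.00.

20.00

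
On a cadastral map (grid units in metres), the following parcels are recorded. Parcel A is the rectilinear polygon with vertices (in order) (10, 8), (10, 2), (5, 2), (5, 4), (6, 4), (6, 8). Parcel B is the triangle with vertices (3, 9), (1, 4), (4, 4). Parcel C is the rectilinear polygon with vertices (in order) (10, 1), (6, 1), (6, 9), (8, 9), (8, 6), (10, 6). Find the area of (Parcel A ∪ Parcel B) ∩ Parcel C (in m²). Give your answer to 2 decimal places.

20.00

The region (Parcel A ∪ Parcel B) ∩ Parcel C is the polygon with vertices (10,2), (6,2), (6,4), (6,8), (8,8), (8,6), (10,6).
By the shoelace formula its area is 20.00.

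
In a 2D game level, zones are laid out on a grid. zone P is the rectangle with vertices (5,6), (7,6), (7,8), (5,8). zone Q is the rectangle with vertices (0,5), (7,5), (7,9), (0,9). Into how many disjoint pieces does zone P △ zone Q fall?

1

zone P △ zone Q is a single connected region.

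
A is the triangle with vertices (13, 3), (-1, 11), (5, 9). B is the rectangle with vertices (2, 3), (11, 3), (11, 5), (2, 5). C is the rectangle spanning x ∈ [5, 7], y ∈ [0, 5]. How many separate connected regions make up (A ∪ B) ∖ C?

2

(A ∪ B) ∖ C splits into 2 disjoint pieces (area 17.5238, area 6).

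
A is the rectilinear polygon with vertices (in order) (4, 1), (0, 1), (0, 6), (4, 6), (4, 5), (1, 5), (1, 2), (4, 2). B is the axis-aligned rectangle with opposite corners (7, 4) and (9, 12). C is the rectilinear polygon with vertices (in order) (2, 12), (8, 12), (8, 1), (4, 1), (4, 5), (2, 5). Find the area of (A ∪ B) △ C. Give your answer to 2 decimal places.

65.00

|A ∪ B| = 27.
|(A ∪ B) ∩ C| = 10.
|(A ∪ B) △ C| = 27 + 58 − 20 = 65.00.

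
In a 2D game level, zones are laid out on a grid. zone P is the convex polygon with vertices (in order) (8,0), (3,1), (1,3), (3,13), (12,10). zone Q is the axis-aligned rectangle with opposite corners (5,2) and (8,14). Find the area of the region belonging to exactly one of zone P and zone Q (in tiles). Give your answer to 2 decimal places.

|zone P| = 93, |zone Q| = 36, |zone P∩zone Q| = 29.5.
|zone P △ zone Q| = |zone P| + |zone Q| − 2·|zone P∩zone Q| = 93 + 36 − 59 = 70.00.

70.00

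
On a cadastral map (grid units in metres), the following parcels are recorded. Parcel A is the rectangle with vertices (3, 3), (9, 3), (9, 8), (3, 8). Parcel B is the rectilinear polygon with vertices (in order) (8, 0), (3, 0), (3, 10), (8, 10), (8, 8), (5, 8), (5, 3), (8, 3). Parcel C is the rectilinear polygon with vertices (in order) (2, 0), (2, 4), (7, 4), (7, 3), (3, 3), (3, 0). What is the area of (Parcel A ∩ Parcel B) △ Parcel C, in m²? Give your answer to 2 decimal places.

14.00

|Parcel A ∩ Parcel B| = 10.
|(Parcel A ∩ Parcel B) ∩ Parcel C| = 2.
|(Parcel A ∩ Parcel B) △ Parcel C| = 10 + 8 − 4 = 14.00.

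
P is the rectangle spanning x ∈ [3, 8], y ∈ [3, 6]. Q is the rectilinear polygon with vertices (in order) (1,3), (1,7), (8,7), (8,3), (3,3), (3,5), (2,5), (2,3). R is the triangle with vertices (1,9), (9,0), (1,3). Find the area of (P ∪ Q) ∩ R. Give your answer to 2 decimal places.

The region (P ∪ Q) ∩ R is the polygon with vertices (3,3), (3,5), (2,5), (2,3), (1,3), (1,7), (2.778,7), (6.333,3).
By the shoelace formula its area is 12.22.

12.22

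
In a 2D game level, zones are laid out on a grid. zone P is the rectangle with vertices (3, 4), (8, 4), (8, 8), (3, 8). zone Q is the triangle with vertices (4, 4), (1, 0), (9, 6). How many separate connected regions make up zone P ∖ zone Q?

zone P ∖ zone Q splits into 2 disjoint pieces (area 1.0417, area 16.8).

2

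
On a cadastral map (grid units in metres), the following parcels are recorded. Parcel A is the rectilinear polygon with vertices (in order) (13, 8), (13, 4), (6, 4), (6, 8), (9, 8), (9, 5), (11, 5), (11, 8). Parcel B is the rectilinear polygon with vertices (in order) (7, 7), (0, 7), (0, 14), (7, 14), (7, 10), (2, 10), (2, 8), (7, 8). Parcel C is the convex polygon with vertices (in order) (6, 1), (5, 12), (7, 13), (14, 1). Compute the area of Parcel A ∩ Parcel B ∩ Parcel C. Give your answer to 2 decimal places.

1.00

The intersection is the polygon with vertices (7,8), (7,7), (6,7), (6,8).
By the shoelace formula its area is 1.00.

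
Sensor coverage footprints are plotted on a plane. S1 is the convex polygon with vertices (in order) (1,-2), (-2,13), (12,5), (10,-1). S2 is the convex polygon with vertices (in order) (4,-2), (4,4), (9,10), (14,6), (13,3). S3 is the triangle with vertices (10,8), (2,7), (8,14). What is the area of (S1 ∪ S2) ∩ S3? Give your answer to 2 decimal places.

9.35

The region (S1 ∪ S2) ∩ S3 is the polygon with vertices (7.145,7.774), (9,10), (9.454,9.636), (10,8), (2,7), (4.137,9.493).
By the shoelace formula its area is 9.35.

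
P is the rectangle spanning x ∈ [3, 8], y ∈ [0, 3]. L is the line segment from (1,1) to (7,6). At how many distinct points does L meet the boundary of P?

The segment meets the boundary at (3.4,3), (3,2.667).

2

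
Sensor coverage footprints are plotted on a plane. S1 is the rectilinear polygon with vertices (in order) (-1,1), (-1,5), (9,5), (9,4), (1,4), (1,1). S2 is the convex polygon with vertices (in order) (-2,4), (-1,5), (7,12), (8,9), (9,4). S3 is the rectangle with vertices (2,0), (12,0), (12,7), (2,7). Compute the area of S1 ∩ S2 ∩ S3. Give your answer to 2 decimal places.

6.90

The intersection is the polygon with vertices (8.8,5), (9,4), (2,4), (2,5).
By the shoelace formula its area is 6.90.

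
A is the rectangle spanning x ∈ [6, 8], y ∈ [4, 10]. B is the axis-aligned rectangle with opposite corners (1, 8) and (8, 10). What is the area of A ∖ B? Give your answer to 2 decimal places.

|A∩B|: x∈[6,8], y∈[8,10] → 2·2 = 4.
|A| = 12.
|A ∖ B| = |A| − |A∩B| = 12 − 4 = 8.00.

8.00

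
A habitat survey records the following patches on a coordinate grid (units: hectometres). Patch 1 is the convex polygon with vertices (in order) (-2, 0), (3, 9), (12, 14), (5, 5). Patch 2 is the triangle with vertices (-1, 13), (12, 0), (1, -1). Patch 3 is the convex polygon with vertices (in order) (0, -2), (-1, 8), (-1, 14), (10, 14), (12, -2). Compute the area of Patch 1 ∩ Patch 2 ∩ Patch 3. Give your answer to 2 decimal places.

18.68

The intersection is the polygon with vertices (5.875,6.125), (5,5), (0.593,1.852), (0.273,4.091), (3,9).
By the shoelace formula its area is 18.68.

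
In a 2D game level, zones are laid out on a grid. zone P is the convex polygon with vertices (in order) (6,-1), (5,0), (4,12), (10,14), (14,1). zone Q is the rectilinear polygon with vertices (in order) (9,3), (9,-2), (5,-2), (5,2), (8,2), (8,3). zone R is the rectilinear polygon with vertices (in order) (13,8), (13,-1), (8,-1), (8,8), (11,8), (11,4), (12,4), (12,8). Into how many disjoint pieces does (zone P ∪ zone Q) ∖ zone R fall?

(zone P ∪ zone Q) ∖ zone R splits into 2 disjoint pieces (area 72.5, area 1.75).

2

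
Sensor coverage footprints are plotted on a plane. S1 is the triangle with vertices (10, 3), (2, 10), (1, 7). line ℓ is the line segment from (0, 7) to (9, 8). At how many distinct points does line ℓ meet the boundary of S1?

The segment meets the boundary at (4.817,7.535), (1.038,7.115).

2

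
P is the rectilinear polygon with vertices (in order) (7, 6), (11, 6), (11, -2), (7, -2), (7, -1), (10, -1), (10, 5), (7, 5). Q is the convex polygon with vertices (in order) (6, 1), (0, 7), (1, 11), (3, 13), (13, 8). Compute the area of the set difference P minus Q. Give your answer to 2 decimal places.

|P| = 14, |P∩Q| = 3.5.
|P ∖ Q| = |P| − |P∩Q| = 14 − 3.5 = 10.50.

10.50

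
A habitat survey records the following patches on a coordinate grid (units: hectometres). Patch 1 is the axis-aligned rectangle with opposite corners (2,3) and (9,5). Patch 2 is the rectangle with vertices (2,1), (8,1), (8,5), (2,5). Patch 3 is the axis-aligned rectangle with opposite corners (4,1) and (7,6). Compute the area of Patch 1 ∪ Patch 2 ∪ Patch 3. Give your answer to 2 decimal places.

29.00

By inclusion–exclusion:
Individual areas: |Patch 1| = 14, |Patch 2| = 24, |Patch 3| = 15.
|Patch 1∩Patch 2|: x∈[2,8], y∈[3,5] → 6·2 = 12.
|Patch 1∩Patch 3|: x∈[4,7], y∈[3,5] → 3·2 = 6.
|Patch 2∩Patch 3|: x∈[4,7], y∈[1,5] → 3·4 = 12.
|Patch 1∩Patch 2∩Patch 3| = 6.
|Patch 1 ∪ Patch 2 ∪ Patch 3| = 53 − 30 + 6 = 29.00.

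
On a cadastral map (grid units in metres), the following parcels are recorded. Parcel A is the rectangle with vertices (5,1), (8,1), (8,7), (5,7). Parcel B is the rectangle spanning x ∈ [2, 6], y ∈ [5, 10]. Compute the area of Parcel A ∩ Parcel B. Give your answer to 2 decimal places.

2.00

|Parcel A∩Parcel B|: x∈[5,6], y∈[5,7] → 1·2 = 2.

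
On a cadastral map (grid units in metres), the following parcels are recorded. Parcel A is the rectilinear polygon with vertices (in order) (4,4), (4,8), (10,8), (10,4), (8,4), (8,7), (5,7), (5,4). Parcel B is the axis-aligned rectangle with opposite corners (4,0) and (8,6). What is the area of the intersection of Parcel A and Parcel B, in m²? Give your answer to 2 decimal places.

2.00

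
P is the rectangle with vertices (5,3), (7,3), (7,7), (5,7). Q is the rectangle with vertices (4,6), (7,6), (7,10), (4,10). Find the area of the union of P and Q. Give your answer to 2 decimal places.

By inclusion–exclusion:
Individual areas: |P| = 8, |Q| = 12.
|P∩Q|: x∈[5,7], y∈[6,7] → 2·1 = 2.
|P ∪ Q| = 20 − 2 = 18.00.

18.00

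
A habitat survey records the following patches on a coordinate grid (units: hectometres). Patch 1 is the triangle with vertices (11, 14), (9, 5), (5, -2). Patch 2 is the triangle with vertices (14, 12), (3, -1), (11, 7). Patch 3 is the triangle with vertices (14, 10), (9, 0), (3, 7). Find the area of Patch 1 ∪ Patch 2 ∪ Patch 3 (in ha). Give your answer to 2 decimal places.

53.33

By inclusion–exclusion:
Individual areas: |Patch 1| = 11, |Patch 2| = 8, |Patch 3| = 47.5.
|Patch 1∩Patch 2| = 1.9786.
|Patch 1∩Patch 3| = 7.0752.
|Patch 2∩Patch 3| = 6.0914.
|Patch 1∩Patch 2∩Patch 3| = 1.9786.
|Patch 1 ∪ Patch 2 ∪ Patch 3| = 66.5 − 15.1452 + 1.9786 = 53.33.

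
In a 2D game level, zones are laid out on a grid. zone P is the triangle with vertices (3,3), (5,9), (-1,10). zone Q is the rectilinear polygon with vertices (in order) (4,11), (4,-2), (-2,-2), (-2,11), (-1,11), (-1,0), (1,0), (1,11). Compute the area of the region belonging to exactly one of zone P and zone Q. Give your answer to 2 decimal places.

|zone P| = 19, |zone Q| = 56, |zone P∩zone Q| = 14.25.
|zone P △ zone Q| = |zone P| + |zone Q| − 2·|zone P∩zone Q| = 19 + 56 − 28.5 = 46.50.

46.50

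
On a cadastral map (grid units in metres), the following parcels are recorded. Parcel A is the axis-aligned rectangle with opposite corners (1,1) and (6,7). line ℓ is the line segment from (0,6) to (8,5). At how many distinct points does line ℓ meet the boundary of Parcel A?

The segment meets the boundary at (6,5.25), (1,5.875).

2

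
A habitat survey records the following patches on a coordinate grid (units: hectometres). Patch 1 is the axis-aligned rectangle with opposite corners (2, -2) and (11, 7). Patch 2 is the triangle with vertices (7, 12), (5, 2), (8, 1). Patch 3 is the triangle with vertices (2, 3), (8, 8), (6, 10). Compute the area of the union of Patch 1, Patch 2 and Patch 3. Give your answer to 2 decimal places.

By inclusion–exclusion:
Individual areas: |Patch 1| = 81, |Patch 2| = 16, |Patch 3| = 11.
|Patch 1∩Patch 2| = 12.3636.
|Patch 1∩Patch 3| = 5.0286.
|Patch 2∩Patch 3| = 2.5904.
|Patch 1∩Patch 2∩Patch 3| = 0.32.
|Patch 1 ∪ Patch 2 ∪ Patch 3| = 108 − 19.9826 + 0.32 = 88.34.

88.34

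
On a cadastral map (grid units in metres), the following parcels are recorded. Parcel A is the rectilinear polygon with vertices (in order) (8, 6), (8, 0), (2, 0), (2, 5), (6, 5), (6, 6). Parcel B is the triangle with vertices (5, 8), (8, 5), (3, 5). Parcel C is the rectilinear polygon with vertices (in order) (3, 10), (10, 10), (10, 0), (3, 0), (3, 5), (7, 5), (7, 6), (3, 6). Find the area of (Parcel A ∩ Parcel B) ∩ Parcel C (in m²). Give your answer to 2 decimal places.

0.50

|Parcel A ∩ Parcel B| = 1.5.
|(Parcel A ∩ Parcel B) ∩ Parcel C| = 0.50.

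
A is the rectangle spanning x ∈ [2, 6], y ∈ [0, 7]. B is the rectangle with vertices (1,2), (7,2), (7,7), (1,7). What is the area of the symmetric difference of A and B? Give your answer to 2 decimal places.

18.00

|A∩B|: x∈[2,6], y∈[2,7] → 4·5 = 20.
|A △ B| = |A| + |B| − 2·|A∩B| = 28 + 30 − 40 = 18.00.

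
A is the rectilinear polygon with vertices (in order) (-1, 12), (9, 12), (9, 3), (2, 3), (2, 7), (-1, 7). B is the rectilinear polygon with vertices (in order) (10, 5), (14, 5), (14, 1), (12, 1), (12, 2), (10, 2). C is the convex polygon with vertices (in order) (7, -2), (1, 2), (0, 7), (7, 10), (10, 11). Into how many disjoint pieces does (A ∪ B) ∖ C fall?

(A ∪ B) ∖ C splits into 3 disjoint pieces (area 32.8333, area 1.5513, area 14).

3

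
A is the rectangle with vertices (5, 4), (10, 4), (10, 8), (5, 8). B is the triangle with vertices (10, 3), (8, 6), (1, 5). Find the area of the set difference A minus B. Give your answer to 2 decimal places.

|A| = 20, |A∩B| = 6.6627.
|A ∖ B| = |A| − |A∩B| = 20 − 6.6627 = 13.34.

13.34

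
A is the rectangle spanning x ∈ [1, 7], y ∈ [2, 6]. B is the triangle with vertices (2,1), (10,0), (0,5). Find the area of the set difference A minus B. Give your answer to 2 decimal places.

|A| = 24, |A∩B| = 6.
|A ∖ B| = |A| − |A∩B| = 24 − 6 = 18.00.

18.00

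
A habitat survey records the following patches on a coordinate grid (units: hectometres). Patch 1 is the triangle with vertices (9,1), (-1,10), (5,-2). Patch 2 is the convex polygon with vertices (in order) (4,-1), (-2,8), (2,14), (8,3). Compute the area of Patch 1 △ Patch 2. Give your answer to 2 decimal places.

53.63

|Patch 1| = 33, |Patch 2| = 70, |Patch 1∩Patch 2| = 24.6854.
|Patch 1 △ Patch 2| = |Patch 1| + |Patch 2| − 2·|Patch 1∩Patch 2| = 33 + 70 − 49.3708 = 53.63.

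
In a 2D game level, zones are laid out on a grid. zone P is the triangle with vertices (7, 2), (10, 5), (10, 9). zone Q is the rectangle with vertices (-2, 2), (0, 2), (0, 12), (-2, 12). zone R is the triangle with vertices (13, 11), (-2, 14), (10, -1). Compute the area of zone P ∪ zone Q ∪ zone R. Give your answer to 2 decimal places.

By inclusion–exclusion:
Individual areas: |zone P| = 6, |zone Q| = 20, |zone R| = 94.5.
|zone P∩zone Q| = 0.
|zone P∩zone R| = 5.9535.
|zone Q∩zone R| = 0.1.
|zone P∩zone Q∩zone R| = 0.
|zone P ∪ zone Q ∪ zone R| = 120.5 − 6.0535 + 0 = 114.45.

114.45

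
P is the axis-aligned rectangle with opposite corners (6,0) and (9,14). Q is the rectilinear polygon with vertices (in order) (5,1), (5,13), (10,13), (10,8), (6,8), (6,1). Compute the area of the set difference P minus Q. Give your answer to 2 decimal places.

|P| = 42, |P∩Q| = 15.
|P ∖ Q| = |P| − |P∩Q| = 42 − 15 = 27.00.

27.00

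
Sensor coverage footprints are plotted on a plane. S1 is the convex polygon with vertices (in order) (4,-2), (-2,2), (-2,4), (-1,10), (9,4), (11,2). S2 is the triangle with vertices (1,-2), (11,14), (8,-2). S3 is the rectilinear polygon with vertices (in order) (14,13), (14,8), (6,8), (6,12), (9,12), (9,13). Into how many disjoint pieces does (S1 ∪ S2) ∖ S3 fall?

2

(S1 ∪ S2) ∖ S3 splits into 2 disjoint pieces (area 100.3033, area 0.2188).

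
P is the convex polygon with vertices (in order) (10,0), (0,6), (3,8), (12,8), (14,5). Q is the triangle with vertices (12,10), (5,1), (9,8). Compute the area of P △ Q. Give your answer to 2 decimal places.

|P| = 66, |Q| = 6.5, |P∩Q| = 4.846.
|P △ Q| = |P| + |Q| − 2·|P∩Q| = 66 + 6.5 − 9.692 = 62.81.

62.81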